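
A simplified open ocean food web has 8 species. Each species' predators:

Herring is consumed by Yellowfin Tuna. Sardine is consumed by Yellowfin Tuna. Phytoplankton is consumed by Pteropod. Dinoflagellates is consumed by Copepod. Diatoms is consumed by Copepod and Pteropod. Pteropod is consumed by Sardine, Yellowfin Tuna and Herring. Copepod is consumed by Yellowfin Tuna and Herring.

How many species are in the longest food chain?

4 species

One longest chain: Dinoflagellates → Copepod → Herring → Yellowfin Tuna.
It has 4 species and 3 links.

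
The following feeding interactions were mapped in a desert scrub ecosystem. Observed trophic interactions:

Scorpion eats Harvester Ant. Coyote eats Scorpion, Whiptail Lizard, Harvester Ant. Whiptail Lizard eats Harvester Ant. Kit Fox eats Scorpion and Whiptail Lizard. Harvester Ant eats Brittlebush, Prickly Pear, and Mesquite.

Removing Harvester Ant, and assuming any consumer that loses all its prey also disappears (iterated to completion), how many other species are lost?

4

Remove Harvester Ant.
Round 1: Whiptail Lizard (all prey gone), Scorpion (all prey gone) → extinct.
Round 2: Kit Fox (all prey gone), Coyote (all prey gone) → extinct.
No further losses. Total secondary extinctions: 4.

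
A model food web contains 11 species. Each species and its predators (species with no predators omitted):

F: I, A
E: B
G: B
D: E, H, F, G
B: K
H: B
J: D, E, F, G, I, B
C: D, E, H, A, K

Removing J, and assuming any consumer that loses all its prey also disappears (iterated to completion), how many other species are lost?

Remove J.
Every predator of it retains at least one other prey: D still has C; E still has C, D; F still has D; G still has D; I still has F; B still has E, H, G.
No consumer loses all prey, so no secondary extinctions occur.

0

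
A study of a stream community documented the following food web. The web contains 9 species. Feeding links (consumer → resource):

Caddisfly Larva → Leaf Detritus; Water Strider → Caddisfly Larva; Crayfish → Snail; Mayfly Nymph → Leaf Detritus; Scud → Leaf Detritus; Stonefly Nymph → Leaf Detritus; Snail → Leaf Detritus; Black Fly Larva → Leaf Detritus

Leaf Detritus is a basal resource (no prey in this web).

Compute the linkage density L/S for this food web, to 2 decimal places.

There are L = 8 links among S = 9 species.
L/S = 8/9 = 0.8889 ≈ 0.89.

L/S = 0.89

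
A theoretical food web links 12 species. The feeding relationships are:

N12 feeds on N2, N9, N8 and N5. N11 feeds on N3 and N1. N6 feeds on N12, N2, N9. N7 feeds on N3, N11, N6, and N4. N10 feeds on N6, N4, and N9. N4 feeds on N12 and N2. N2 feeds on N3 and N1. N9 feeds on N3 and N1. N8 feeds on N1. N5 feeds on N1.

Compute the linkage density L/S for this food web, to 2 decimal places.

There are L = 24 links among S = 12 species.
L/S = 24/12 = 2.0000 ≈ 2.00.

L/S = 2.00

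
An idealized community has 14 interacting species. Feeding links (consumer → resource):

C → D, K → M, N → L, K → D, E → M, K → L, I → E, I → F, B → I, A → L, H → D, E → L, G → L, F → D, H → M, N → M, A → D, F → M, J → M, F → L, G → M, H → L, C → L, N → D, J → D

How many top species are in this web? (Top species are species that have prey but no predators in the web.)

Top species (has prey, but nothing eats it): A, G, H, K, N, C, J, B.
Count: 8.

8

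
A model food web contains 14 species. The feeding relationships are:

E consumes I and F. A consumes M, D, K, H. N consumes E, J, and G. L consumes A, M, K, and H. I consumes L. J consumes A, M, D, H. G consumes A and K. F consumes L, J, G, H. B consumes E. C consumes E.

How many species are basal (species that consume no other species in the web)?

Basal species (no prey listed): M, D, K, H.
Count: 4.

4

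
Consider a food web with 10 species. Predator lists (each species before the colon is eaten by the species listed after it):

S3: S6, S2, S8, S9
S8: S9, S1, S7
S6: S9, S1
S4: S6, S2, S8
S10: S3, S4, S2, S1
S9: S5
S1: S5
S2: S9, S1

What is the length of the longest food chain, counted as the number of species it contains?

5 species

One longest chain: S10 → S3 → S6 → S9 → S5.
It has 5 species and 4 links.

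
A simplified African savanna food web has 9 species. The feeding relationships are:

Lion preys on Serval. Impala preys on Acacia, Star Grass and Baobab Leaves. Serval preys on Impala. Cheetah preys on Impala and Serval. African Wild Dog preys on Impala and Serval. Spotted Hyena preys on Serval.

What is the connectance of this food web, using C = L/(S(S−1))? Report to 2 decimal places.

The web has S = 9 species and L = 10 feeding links.
C = L / (S(S−1)) = 10 / 72 = 0.1389 ≈ 0.14.

C = 0.14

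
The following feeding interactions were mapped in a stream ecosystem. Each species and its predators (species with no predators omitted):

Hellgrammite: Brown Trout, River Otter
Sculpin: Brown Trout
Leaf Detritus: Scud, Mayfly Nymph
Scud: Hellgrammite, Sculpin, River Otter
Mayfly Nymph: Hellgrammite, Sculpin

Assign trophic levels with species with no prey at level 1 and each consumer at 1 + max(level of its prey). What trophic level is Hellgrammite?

Trophic level 3

Leaf Detritus has no prey (basal) → level 1.
Scud eats Leaf Detritus → level 2.
Hellgrammite eats Scud (level 2); other prey at levels: Mayfly Nymph 2 → level 3.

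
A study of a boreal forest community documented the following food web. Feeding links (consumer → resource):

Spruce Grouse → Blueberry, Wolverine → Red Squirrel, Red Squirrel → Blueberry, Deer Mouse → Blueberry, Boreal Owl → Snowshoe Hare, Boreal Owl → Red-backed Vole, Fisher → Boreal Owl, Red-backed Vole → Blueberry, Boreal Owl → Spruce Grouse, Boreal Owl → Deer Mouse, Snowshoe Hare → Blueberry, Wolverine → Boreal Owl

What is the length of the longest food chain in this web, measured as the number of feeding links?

One longest chain: Blueberry → Red-backed Vole → Boreal Owl → Wolverine.
It has 4 species and 3 links.

3 links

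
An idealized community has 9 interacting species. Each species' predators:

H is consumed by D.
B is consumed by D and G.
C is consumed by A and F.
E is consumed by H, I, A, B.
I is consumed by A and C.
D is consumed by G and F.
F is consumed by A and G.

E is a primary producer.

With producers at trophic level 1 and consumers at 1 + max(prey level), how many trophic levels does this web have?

5

Producers (level 1): E.
E → I → C → F → G gives G level 5.
No species has a prey at level 5, so no species reaches level 6.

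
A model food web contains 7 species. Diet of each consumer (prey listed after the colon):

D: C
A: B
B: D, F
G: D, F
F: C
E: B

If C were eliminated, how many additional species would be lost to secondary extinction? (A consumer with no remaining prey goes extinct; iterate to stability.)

6

Remove C.
Round 1: D (all prey gone), F (all prey gone) → extinct.
Round 2: G (all prey gone), B (all prey gone) → extinct.
Round 3: E (all prey gone), A (all prey gone) → extinct.
No further losses. Total secondary extinctions: 6.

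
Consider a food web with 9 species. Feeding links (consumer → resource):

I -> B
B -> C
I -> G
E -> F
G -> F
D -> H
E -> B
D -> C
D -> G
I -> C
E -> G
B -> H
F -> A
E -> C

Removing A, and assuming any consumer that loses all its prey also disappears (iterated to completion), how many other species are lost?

Remove A.
Round 1: F (all prey gone) → extinct.
Round 2: G (all prey gone) → extinct.
No further losses. Total secondary extinctions: 2.

2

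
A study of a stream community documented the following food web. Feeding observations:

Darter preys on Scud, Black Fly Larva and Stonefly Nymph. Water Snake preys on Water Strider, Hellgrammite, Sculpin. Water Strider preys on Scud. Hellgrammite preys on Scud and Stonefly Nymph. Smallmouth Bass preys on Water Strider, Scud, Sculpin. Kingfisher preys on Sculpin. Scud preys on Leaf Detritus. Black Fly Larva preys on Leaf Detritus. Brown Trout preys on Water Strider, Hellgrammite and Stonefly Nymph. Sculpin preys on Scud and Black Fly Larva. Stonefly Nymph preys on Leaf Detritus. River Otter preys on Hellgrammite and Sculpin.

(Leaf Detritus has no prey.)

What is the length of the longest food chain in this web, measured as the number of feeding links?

3 links

One longest chain: Leaf Detritus → Scud → Hellgrammite → Water Snake.
It has 4 species and 3 links.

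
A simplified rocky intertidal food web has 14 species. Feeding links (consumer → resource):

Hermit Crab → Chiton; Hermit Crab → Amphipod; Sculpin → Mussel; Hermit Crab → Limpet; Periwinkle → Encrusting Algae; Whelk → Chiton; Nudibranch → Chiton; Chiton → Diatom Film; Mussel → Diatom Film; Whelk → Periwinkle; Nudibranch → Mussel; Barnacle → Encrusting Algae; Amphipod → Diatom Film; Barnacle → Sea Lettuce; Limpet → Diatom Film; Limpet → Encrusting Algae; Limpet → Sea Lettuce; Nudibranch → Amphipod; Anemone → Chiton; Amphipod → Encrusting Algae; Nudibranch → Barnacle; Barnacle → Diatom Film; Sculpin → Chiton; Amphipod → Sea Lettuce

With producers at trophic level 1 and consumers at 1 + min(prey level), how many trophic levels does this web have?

Producers (level 1): Diatom Film, Encrusting Algae, Sea Lettuce.
Following each consumer down to its lowest-level prey: Diatom Film → Chiton → Anemone (levels 1 through 3).
All prey of Anemone (Chiton 2) are at level 2 or above, so Anemone is at level 1 + 2 = 3.
Every consumer has at least one prey at level 2 or below, so none exceeds level 3.

3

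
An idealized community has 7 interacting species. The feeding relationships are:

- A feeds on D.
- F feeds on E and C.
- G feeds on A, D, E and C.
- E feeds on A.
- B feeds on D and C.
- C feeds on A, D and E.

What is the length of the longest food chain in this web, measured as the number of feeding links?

4 links

One longest chain: D → A → E → C → G.
It has 5 species and 4 links.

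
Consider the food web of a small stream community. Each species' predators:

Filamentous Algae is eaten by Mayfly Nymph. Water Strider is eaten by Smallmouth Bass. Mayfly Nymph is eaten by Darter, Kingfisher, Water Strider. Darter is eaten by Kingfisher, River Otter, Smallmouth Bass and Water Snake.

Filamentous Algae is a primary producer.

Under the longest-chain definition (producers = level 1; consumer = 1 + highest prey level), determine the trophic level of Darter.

Filamentous Algae is a producer → level 1.
Mayfly Nymph eats Filamentous Algae → level 2.
Darter eats Mayfly Nymph → level 3.

Trophic level 3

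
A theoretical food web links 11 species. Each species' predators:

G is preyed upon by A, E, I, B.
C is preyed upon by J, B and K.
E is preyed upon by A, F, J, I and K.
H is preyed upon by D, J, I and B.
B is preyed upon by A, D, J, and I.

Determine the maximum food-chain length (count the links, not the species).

One longest chain: C → B → D.
It has 3 species and 2 links.

2 links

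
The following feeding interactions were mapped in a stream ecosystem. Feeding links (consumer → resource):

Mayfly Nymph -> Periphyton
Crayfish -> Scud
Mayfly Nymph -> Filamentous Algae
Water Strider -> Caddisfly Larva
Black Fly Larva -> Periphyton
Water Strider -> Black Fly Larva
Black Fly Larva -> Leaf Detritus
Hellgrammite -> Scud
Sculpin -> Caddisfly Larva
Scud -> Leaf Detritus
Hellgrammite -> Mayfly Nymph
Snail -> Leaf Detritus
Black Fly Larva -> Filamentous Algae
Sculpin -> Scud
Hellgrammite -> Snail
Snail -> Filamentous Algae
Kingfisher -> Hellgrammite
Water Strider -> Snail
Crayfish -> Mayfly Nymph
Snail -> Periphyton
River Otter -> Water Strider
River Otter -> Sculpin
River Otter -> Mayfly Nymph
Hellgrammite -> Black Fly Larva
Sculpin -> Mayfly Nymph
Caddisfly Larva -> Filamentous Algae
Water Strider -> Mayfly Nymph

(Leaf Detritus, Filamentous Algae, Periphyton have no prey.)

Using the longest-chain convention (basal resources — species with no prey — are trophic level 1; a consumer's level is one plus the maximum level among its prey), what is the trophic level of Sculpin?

Leaf Detritus has no prey (basal) → level 1.
Scud eats Leaf Detritus → level 2.
Sculpin eats Scud (level 2); other prey at levels: Caddisfly Larva 2, Mayfly Nymph 2 → level 3.

Trophic level 3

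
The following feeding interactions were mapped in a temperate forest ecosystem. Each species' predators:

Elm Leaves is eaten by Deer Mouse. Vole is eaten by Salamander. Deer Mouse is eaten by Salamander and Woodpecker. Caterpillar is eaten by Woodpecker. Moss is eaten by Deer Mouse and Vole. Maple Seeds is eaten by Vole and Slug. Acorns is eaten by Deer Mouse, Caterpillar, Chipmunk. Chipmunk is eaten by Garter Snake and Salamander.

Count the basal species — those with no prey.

4

Basal species (no prey listed): Moss, Acorns, Elm Leaves, Maple Seeds.
Count: 4.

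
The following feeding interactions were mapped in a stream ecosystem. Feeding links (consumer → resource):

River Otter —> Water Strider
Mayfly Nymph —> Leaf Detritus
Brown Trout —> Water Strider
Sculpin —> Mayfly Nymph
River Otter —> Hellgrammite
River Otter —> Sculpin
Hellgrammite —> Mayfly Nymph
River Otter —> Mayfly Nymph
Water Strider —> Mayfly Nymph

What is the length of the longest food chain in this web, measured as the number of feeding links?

One longest chain: Leaf Detritus → Mayfly Nymph → Sculpin → River Otter.
It has 4 species and 3 links.

3 links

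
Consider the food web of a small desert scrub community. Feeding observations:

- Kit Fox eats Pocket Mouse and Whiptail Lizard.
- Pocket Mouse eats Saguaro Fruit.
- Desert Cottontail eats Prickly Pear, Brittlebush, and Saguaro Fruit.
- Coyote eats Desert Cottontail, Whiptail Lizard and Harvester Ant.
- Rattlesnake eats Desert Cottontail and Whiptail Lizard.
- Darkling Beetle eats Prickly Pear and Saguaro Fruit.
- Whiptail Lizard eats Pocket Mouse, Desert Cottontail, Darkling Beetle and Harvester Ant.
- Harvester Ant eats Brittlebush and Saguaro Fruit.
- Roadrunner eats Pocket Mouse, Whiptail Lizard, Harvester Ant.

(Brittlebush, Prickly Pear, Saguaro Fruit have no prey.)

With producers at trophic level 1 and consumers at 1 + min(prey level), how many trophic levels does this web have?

3

Producers (level 1): Brittlebush, Prickly Pear, Saguaro Fruit.
Following each consumer down to its lowest-level prey: Brittlebush → Harvester Ant → Roadrunner (levels 1 through 3).
All prey of Roadrunner (Harvester Ant 2, Pocket Mouse 2, Whiptail Lizard 3) are at level 2 or above, so Roadrunner is at level 1 + 2 = 3.
Every consumer has at least one prey at level 2 or below, so none exceeds level 3.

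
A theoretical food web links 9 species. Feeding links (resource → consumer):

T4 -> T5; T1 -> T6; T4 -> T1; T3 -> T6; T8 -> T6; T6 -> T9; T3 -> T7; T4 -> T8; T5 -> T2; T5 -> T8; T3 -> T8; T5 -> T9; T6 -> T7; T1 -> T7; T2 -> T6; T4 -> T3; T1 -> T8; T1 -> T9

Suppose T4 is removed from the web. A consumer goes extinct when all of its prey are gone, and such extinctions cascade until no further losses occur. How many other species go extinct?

Remove T4.
Round 1: T5 (all prey gone), T1 (all prey gone), T3 (all prey gone) → extinct.
Round 2: T8 (all prey gone), T2 (all prey gone) → extinct.
Round 3: T6 (all prey gone) → extinct.
Round 4: T7 (all prey gone), T9 (all prey gone) → extinct.
No further losses. Total secondary extinctions: 8.

8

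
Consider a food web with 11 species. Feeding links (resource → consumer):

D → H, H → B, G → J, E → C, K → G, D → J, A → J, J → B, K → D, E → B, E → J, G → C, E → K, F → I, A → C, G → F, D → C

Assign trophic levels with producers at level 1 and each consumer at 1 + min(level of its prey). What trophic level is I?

E is a producer → level 1.
K eats E → level 2.
G eats K → level 3.
F eats G → level 4.
I eats F → level 5.
No prey of I is below level 4, so 5 is the minimum.

Trophic level 5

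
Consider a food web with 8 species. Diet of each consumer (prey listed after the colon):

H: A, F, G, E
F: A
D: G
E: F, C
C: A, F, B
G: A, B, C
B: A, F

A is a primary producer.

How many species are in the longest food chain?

6 species

One longest chain: A → F → B → C → G → D.
It has 6 species and 5 links.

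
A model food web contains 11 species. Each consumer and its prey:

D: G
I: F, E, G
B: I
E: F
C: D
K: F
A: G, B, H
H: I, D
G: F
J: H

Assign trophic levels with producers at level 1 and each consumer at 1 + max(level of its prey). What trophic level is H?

Trophic level 4

F is a producer → level 1.
E eats F → level 2.
I eats E (level 2); other prey at levels: F 1, G 2 → level 3.
H eats I (level 3); other prey at levels: D 3 → level 4.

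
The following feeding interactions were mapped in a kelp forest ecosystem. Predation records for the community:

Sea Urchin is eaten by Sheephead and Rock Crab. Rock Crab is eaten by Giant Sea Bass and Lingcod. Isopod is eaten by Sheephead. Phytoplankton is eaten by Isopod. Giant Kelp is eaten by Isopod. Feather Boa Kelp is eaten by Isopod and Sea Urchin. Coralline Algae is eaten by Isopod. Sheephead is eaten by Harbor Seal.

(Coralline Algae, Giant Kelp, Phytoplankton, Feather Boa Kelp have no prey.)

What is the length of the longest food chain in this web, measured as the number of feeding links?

One longest chain: Coralline Algae → Isopod → Sheephead → Harbor Seal.
It has 4 species and 3 links.

3 links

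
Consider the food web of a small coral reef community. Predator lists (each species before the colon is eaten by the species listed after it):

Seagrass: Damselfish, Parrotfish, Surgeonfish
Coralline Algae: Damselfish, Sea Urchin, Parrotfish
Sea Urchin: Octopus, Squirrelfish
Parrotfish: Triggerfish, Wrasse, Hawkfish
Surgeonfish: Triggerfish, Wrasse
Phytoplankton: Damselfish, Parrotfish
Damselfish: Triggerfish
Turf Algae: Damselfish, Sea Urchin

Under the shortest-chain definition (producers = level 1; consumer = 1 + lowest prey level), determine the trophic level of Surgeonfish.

Seagrass is a producer → level 1.
Surgeonfish eats Seagrass → level 2.

Trophic level 2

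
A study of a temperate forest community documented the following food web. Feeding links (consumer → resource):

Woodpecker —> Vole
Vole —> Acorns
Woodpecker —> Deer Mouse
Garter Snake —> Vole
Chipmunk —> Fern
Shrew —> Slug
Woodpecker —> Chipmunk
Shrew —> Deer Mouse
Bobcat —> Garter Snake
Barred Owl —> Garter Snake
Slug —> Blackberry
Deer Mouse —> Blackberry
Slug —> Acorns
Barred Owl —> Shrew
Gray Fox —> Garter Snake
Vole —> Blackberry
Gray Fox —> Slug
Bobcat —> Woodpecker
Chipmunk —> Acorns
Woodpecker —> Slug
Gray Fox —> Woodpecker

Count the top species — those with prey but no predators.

3

Top species (has prey, but nothing eats it): Gray Fox, Bobcat, Barred Owl.
Count: 3.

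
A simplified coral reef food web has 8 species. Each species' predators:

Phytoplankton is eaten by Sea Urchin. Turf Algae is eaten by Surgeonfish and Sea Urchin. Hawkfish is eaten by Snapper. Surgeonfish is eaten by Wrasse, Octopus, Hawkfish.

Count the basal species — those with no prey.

Basal species (no prey listed): Turf Algae, Phytoplankton.
Count: 2.

2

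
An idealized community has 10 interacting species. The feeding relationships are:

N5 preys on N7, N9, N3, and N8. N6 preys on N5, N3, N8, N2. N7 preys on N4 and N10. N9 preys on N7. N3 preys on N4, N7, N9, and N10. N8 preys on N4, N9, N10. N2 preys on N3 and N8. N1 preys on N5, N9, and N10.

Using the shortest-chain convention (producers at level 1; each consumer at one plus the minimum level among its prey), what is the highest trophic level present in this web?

3

Producers (level 1): N10, N4.
Following each consumer down to its lowest-level prey: N10 → N8 → N6 (levels 1 through 3).
All prey of N6 (N8 2, N3 2, N5 3, N2 3) are at level 2 or above, so N6 is at level 1 + 2 = 3.
Every consumer has at least one prey at level 2 or below, so none exceeds level 3.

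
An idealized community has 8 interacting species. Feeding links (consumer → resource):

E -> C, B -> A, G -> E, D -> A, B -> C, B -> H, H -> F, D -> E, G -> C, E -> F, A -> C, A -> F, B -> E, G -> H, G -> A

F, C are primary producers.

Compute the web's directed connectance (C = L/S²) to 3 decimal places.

The web has S = 8 species and L = 15 feeding links.
C = L / S² = 15 / 64 = 0.2344 ≈ 0.234.

C = 0.234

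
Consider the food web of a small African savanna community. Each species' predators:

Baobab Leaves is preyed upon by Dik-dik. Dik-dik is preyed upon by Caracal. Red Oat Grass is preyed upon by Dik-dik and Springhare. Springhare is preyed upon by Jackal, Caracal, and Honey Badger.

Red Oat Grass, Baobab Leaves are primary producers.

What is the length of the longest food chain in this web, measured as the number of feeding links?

2 links

One longest chain: Red Oat Grass → Springhare → Jackal.
It has 3 species and 2 links.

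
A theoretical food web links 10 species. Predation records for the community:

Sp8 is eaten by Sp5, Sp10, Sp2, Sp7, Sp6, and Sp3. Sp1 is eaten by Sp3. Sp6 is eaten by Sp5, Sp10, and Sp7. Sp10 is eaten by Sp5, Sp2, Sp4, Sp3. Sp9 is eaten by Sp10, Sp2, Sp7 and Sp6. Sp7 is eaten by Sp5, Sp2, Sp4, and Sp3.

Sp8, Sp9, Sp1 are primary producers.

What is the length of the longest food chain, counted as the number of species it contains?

One longest chain: Sp8 → Sp6 → Sp10 → Sp2.
It has 4 species and 3 links.

4 species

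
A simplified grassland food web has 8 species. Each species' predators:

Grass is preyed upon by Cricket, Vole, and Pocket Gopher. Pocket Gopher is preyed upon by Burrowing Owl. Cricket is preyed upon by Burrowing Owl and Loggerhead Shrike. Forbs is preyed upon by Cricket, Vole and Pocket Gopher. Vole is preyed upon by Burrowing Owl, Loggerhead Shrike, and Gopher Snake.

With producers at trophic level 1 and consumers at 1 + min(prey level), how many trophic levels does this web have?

3

Producers (level 1): Forbs, Grass.
Following each consumer down to its lowest-level prey: Forbs → Vole → Burrowing Owl (levels 1 through 3).
All prey of Burrowing Owl (Vole 2, Pocket Gopher 2, Cricket 2) are at level 2 or above, so Burrowing Owl is at level 1 + 2 = 3.
Every consumer has at least one prey at level 2 or below, so none exceeds level 3.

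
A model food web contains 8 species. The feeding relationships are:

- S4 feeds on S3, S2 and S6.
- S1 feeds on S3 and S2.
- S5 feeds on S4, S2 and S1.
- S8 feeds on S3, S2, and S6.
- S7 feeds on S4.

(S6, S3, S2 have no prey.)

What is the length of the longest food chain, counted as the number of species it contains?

One longest chain: S6 → S4 → S7.
It has 3 species and 2 links.

3 species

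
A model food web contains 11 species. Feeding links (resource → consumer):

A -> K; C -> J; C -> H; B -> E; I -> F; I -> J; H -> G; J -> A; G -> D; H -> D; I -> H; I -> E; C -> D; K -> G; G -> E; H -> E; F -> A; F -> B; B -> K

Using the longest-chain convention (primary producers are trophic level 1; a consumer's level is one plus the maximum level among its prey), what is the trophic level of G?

Trophic level 5

I is a producer → level 1.
F eats I → level 2.
B eats F → level 3.
K eats B (level 3); other prey at levels: A 3 → level 4.
G eats K (level 4); other prey at levels: H 2 → level 5.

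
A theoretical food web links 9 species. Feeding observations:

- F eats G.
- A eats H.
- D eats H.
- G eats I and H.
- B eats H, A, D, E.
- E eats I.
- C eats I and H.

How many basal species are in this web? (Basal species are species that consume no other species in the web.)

Basal species (no prey listed): H, I.
Count: 2.

2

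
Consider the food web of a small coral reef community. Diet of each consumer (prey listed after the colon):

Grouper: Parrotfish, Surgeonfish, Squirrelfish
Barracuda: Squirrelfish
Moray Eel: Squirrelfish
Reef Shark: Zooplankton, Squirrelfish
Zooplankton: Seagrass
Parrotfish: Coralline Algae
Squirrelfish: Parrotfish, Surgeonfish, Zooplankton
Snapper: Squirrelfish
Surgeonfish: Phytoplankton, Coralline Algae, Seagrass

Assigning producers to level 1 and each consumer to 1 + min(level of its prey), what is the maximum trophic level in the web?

4

Producers (level 1): Phytoplankton, Coralline Algae, Seagrass.
Following each consumer down to its lowest-level prey: Coralline Algae → Parrotfish → Squirrelfish → Barracuda (levels 1 through 4).
All prey of Barracuda (Squirrelfish 3) are at level 3 or above, so Barracuda is at level 1 + 3 = 4.
Every consumer has at least one prey at level 3 or below, so none exceeds level 4.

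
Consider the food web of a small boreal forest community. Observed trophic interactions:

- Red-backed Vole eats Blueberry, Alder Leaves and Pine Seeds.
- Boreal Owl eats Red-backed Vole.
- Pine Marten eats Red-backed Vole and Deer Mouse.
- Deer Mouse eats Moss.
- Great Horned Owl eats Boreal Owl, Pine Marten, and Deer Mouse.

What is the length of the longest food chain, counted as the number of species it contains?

One longest chain: Pine Seeds → Red-backed Vole → Boreal Owl → Great Horned Owl.
It has 4 species and 3 links.

4 species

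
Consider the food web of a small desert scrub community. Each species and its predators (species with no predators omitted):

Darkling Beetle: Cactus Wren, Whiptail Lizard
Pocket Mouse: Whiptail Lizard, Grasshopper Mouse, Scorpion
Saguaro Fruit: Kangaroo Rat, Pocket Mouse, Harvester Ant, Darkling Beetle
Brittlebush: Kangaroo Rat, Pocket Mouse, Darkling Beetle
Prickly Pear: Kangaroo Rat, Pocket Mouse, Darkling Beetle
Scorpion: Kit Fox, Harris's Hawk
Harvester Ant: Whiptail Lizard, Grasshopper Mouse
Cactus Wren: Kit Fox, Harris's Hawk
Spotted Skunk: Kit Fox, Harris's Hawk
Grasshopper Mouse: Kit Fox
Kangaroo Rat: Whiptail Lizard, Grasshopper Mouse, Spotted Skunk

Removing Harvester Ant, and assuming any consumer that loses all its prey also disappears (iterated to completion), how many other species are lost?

Remove Harvester Ant.
Every predator of it retains at least one other prey: Whiptail Lizard still has Kangaroo Rat, Pocket Mouse, Darkling Beetle; Grasshopper Mouse still has Kangaroo Rat, Pocket Mouse.
No consumer loses all prey, so no secondary extinctions occur.

0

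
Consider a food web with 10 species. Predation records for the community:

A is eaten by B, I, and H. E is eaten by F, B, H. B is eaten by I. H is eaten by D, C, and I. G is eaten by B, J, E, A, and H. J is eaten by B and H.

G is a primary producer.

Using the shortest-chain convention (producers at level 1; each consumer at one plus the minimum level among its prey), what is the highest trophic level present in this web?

Producers (level 1): G.
Following each consumer down to its lowest-level prey: G → A → I (levels 1 through 3).
All prey of I (A 2, H 2, B 2) are at level 2 or above, so I is at level 1 + 2 = 3.
Every consumer has at least one prey at level 2 or below, so none exceeds level 3.

3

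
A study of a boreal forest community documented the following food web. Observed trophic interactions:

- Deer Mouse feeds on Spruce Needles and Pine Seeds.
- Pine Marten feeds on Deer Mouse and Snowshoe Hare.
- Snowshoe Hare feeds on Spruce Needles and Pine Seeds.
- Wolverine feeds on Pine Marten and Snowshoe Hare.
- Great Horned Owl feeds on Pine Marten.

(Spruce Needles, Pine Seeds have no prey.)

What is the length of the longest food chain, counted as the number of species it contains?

4 species

One longest chain: Spruce Needles → Deer Mouse → Pine Marten → Great Horned Owl.
It has 4 species and 3 links.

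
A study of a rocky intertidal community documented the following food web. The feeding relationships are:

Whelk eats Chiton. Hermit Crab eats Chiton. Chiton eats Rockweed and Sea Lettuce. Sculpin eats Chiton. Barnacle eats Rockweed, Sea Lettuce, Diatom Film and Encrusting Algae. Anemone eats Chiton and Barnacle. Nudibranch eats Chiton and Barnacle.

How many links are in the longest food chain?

2 links

One longest chain: Sea Lettuce → Chiton → Sculpin.
It has 3 species and 2 links.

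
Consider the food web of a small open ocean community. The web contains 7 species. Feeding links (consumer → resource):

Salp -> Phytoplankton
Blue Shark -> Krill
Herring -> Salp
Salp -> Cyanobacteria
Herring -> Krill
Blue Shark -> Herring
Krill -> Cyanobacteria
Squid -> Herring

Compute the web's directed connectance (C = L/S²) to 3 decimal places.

The web has S = 7 species and L = 8 feeding links.
C = L / S² = 8 / 49 = 0.1633 ≈ 0.163.

C = 0.163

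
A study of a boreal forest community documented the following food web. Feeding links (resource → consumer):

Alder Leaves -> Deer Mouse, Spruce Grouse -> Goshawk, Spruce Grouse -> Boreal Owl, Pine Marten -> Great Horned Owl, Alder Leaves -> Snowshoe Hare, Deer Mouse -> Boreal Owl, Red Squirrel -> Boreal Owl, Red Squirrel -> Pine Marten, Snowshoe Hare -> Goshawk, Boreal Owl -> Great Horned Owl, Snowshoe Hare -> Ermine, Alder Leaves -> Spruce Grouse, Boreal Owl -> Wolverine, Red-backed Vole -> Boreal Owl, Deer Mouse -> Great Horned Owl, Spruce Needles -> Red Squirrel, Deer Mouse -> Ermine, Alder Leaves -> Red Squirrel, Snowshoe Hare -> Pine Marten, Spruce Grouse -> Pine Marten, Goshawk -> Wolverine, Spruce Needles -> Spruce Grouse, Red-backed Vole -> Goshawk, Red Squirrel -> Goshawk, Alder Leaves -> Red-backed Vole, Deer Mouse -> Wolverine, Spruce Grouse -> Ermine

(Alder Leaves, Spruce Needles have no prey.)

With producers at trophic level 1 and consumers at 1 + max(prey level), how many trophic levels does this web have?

4

Producers (level 1): Alder Leaves, Spruce Needles.
Alder Leaves → Deer Mouse → Boreal Owl → Wolverine gives Wolverine level 4.
No species has a prey at level 4, so no species reaches level 5.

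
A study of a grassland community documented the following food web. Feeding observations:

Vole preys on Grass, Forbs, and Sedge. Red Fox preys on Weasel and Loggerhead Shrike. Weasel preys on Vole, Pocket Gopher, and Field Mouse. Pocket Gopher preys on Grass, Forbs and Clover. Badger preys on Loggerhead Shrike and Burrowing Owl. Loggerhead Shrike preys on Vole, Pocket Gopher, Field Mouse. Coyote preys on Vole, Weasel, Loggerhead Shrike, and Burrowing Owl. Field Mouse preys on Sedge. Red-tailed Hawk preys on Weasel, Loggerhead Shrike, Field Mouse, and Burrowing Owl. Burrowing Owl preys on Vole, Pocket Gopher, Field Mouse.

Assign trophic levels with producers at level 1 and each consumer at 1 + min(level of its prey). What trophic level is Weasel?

Clover is a producer → level 1.
Pocket Gopher eats Clover → level 2.
Weasel eats Pocket Gopher → level 3.
No prey of Weasel is below level 2, so 3 is the minimum.

Trophic level 3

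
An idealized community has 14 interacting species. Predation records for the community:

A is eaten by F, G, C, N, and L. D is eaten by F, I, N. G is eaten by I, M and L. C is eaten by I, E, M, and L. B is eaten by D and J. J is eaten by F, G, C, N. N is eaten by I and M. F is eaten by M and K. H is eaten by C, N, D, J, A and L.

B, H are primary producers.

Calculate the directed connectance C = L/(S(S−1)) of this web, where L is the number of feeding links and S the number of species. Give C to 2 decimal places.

C = 0.17

The web has S = 14 species and L = 31 feeding links.
C = L / (S(S−1)) = 31 / 182 = 0.1703 ≈ 0.17.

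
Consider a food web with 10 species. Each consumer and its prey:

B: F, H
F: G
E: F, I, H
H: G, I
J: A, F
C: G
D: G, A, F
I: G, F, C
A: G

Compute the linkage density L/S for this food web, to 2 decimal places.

There are L = 18 links among S = 10 species.
L/S = 18/10 = 1.8000 ≈ 1.80.

L/S = 1.80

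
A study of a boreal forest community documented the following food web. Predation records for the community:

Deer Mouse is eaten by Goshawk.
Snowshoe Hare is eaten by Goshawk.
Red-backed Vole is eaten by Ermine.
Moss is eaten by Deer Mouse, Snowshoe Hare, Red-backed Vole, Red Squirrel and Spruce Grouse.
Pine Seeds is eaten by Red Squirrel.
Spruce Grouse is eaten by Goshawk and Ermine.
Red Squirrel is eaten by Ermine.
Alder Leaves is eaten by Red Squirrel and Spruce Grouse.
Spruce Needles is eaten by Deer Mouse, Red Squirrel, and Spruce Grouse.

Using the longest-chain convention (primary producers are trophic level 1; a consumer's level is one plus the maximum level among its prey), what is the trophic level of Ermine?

Moss is a producer → level 1.
Red-backed Vole eats Moss → level 2.
Ermine eats Red-backed Vole (level 2); other prey at levels: Spruce Grouse 2, Red Squirrel 2 → level 3.

Trophic level 3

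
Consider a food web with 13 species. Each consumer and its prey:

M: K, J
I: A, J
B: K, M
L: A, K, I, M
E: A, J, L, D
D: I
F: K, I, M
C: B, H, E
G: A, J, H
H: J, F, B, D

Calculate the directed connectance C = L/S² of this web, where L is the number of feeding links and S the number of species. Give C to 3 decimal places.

The web has S = 13 species and L = 28 feeding links.
C = L / S² = 28 / 169 = 0.1657 ≈ 0.166.

C = 0.166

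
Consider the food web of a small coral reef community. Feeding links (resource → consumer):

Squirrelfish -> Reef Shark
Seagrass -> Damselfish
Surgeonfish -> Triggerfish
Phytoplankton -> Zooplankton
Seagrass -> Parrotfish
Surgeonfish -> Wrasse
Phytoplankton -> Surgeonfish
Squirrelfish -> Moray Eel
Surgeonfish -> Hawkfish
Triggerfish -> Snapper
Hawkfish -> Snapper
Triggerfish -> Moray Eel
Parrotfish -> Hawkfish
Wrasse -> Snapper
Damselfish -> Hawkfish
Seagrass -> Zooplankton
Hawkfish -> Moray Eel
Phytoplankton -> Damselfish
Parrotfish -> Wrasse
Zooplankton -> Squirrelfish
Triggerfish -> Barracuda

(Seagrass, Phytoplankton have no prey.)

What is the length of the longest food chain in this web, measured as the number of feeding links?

3 links

One longest chain: Seagrass → Zooplankton → Squirrelfish → Reef Shark.
It has 4 species and 3 links.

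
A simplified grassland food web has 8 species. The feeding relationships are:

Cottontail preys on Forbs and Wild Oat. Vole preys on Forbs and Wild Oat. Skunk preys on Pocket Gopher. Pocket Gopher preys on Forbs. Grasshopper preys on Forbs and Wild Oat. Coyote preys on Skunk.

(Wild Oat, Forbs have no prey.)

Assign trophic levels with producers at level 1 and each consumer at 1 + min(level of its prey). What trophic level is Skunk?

Trophic level 3

Forbs is a producer → level 1.
Pocket Gopher eats Forbs → level 2.
Skunk eats Pocket Gopher → level 3.
No prey of Skunk is below level 2, so 3 is the minimum.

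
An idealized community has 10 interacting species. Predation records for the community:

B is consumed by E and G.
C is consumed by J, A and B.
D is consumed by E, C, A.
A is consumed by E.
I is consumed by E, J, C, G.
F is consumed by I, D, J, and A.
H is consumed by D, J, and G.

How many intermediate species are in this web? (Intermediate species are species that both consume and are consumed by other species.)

5

Intermediate species (has both prey and predators): I, D, C, B, A.
Count: 5.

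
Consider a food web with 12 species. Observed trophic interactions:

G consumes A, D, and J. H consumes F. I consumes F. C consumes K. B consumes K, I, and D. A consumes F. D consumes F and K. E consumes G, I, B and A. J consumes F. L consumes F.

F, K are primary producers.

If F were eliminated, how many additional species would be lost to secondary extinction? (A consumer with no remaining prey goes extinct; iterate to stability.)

5

Remove F.
Round 1: L (all prey gone), J (all prey gone), I (all prey gone), A (all prey gone), H (all prey gone) → extinct.
No further losses. Total secondary extinctions: 5.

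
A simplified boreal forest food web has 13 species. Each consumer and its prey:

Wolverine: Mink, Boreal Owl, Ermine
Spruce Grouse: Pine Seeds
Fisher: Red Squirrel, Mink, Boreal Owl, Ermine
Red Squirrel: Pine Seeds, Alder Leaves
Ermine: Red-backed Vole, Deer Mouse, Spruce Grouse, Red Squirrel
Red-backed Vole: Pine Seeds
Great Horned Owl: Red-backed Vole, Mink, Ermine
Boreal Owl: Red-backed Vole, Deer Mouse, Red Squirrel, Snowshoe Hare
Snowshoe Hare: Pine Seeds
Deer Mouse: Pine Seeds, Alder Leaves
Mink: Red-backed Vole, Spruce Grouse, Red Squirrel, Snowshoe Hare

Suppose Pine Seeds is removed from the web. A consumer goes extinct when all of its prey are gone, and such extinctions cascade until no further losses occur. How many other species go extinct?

3

Remove Pine Seeds.
Round 1: Red-backed Vole (all prey gone), Spruce Grouse (all prey gone), Snowshoe Hare (all prey gone) → extinct.
No further losses. Total secondary extinctions: 3.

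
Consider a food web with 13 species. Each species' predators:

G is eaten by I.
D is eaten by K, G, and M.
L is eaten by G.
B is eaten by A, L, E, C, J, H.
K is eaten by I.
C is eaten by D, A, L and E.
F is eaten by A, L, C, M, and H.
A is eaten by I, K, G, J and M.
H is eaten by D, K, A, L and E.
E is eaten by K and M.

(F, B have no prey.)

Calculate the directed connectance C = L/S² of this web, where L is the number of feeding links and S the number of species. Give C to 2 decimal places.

The web has S = 13 species and L = 33 feeding links.
C = L / S² = 33 / 169 = 0.1953 ≈ 0.20.

C = 0.20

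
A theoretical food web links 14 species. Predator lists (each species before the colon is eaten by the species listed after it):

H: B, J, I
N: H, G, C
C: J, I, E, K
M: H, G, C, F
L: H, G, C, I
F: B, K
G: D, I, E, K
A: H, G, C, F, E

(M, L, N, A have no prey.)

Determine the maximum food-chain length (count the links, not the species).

2 links

One longest chain: M → G → D.
It has 3 species and 2 links.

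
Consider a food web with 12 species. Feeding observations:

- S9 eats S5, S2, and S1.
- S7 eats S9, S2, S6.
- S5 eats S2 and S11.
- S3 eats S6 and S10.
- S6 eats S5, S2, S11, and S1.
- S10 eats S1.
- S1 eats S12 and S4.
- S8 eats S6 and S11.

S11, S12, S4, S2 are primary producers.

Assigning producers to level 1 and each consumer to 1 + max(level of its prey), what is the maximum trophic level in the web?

Producers (level 1): S11, S12, S4, S2.
S12 → S1 → S6 → S8 gives S8 level 4.
No species has a prey at level 4, so no species reaches level 5.

4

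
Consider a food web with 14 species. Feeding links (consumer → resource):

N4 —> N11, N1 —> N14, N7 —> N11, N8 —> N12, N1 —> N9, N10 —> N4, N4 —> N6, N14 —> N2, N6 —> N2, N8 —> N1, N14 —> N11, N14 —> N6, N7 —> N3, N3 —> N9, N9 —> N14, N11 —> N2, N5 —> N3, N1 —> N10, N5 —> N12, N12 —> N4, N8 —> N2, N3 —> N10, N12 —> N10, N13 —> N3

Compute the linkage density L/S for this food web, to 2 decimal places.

L/S = 1.71

There are L = 24 links among S = 14 species.
L/S = 24/14 = 1.7143 ≈ 1.71.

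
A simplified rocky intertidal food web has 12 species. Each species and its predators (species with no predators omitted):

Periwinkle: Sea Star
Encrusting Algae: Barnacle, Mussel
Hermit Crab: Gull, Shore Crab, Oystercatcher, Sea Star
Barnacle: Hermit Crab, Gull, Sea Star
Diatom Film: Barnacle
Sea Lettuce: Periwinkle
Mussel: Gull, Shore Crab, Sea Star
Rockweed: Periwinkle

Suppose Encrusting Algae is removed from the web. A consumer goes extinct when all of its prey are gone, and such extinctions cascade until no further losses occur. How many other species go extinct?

1

Remove Encrusting Algae.
Round 1: Mussel (all prey gone) → extinct.
No further losses. Total secondary extinctions: 1.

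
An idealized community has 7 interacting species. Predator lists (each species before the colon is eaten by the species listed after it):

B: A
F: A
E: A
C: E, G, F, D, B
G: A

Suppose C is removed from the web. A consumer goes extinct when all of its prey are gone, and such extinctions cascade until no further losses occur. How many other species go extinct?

6

Remove C.
Round 1: E (all prey gone), G (all prey gone), F (all prey gone), D (all prey gone), B (all prey gone) → extinct.
Round 2: A (all prey gone) → extinct.
No further losses. Total secondary extinctions: 6.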